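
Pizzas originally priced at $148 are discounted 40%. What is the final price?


Calculate the discount amount:
40% of $148 = $59.20
Subtract from original:
$148 - $59.20 = $88.80

$88.80


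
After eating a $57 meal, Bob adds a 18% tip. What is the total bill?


Calculate the tip:
18% of $57 = $10.26
Add tip to meal cost:
$57 + $10.26 = $67.26

$67.26


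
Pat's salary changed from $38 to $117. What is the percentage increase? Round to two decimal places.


Find the absolute change:
|117 - 38| = 79
Divide by original and multiply by 100:
79 / 38 x 100 = 207.8947...% ≈ 207.89%

207.89%


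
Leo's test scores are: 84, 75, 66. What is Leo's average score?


Add the scores:
84 + 75 + 66 = 225
Divide by the number of tests:
225 / 3 = 75

75


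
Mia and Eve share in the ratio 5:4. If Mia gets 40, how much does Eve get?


Find the multiplier:
40 / 5 = 8
Apply to Eve's share:
4 x 8 = 32

32


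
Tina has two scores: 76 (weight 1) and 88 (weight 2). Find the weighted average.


Weighted sum:
1 x 76 + 2 x 88 = 252
Total weight:
1 + 2 = 3
Weighted average:
252 / 3 = 84

84


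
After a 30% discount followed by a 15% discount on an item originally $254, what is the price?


First discount:
30% of $254 = $76.20
Price after first discount:
$254 - $76.20 = $177.80
Second discount:
15% of $177.80 = $26.67
Final price:
$177.80 - $26.67 = $151.13

$151.13


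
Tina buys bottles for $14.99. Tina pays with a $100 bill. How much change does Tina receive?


Start with the amount paid:
$100
Subtract the price:
$100 - $14.99 = $85.01

$85.01


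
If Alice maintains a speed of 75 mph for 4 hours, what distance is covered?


Use the formula: distance = speed x time
Speed = 75 mph, Time = 4 hours
75 x 4 = 300 miles

300 miles


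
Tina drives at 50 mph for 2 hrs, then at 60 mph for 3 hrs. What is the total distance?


Leg 1 distance:
50 x 2 = 100 miles
Leg 2 distance:
60 x 3 = 180 miles
Total distance:
100 + 180 = 280 miles

280 miles


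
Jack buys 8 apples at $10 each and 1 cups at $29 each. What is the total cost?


Cost of apples:
8 x $10 = $80
Cost of cups:
1 x $29 = $29
Add both:
$80 + $29 = $109

$109


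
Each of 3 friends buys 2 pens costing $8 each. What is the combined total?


Cost per person:
2 x $8 = $16
Group total:
3 x $16 = $48

$48


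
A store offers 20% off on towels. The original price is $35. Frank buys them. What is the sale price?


Calculate the discount amount:
20% of $35 = $7
Subtract from original:
$35 - $7 = $28

$28


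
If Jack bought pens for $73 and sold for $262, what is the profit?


Selling price = $262
Cost price = $73
Profit = selling price - cost price:
Profit = $262 - $73 = $189

$189


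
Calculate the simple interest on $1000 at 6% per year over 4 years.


Use the formula I = P x R x T / 100
P x R x T = 1000 x 6 x 4 = 24000
I = 24000 / 100 = $240

$240


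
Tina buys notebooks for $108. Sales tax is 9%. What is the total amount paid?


Calculate the tax:
9% of $108 = $9.72
Add tax to price:
$108 + $9.72 = $117.72

$117.72


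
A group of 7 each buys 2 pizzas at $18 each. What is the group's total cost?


Cost per person:
2 x $18 = $36
Group total:
7 x $36 = $252

$252


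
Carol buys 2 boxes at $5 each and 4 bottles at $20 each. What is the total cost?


Cost of boxes:
2 x $5 = $10
Cost of bottles:
4 x $20 = $80
Add both:
$10 + $80 = $90

$90


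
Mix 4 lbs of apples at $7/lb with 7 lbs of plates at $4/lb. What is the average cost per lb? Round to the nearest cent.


Cost of apples:
4 x $7 = $28
Cost of plates:
7 x $4 = $28
Total cost: $28 + $28 = $56
Total weight: 11 lbs
Average: $56 / 11 = $5.0909... ≈ $5.09/lb

$5.09/lb


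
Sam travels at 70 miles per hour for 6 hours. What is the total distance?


Use the formula: distance = speed x time
Speed = 70 mph, Time = 6 hours
70 x 6 = 420 miles

420 miles


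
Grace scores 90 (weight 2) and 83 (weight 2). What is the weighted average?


Weighted sum:
2 x 90 + 2 x 83 = 346
Total weight:
2 + 2 = 4
Weighted average:
346 / 4 = 86.5

86.5


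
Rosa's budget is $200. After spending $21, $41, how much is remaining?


Add up expenses:
$21 + $41 = $62
Subtract from budget:
$200 - $62 = $138

$138


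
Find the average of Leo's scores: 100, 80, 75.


Add the scores:
100 + 80 + 75 = 255
Divide by the number of tests:
255 / 3 = 85

85


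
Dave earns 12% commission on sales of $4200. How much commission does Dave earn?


Convert rate to decimal:
12% = 0.12
Multiply by sales:
$4200 x 0.12 = $504

$504


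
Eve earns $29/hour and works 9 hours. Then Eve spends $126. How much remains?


Calculate earnings:
9 x $29 = $261
Subtract spending:
$261 - $126 = $135

$135


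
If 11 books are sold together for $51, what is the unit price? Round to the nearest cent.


Total cost: $51
Number of items: 11
Unit price: $51 / 11 = $4.6363... ≈ $4.64

$4.64


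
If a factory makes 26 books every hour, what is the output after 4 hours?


Production rate: 26 books per hour
Time: 4 hours
Total: 26 x 4 = 104 books

104 books


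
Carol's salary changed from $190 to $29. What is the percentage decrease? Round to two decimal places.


Find the absolute change:
|29 - 190| = 161
Divide by original and multiply by 100:
161 / 190 x 100 = 84.7368...% ≈ 84.74%

84.74%


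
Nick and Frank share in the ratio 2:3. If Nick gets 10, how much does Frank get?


Find the multiplier:
10 / 2 = 5
Apply to Frank's share:
3 x 5 = 15

15


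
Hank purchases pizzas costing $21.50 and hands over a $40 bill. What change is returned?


Start with the amount paid:
$40
Subtract the price:
$40 - $21.50 = $18.50

$18.50


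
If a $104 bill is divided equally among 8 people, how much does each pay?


Total bill: $104
Number of people: 8
Each pays: $104 / 8 = $13

$13


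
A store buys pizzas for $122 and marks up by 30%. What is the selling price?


Calculate the markup amount:
30% of $122 = $36.60
Add to cost:
$122 + $36.60 = $158.60

$158.60


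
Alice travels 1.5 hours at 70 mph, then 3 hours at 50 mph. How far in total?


Leg 1 distance:
70 x 1.5 = 105 miles
Leg 2 distance:
50 x 3 = 150 miles
Total distance:
105 + 150 = 255 miles

255 miles


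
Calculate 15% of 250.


Convert percentage to decimal:
15% = 0.15
Multiply:
250 x 0.15 = 37.5

37.5


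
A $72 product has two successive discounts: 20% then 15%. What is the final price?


First discount:
20% of $72 = $14.40
Price after first discount:
$72 - $14.40 = $57.60
Second discount:
15% of $57.60 = $8.64
Final price:
$57.60 - $8.64 = $48.96

$48.96


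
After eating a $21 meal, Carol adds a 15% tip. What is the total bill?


Calculate the tip:
15% of $21 = $3.15
Add tip to meal cost:
$21 + $3.15 = $24.15

$24.15


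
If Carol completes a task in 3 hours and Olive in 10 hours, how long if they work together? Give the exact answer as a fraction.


Carol's rate: 1/3 of the job per hour
Olive's rate: 1/10 of the job per hour
Combined rate: 1/3 + 1/10 = 13/30 per hour
Time = 1 / (13/30) = 30/13 hours (≈ 2.31 hours)

30/13 hours


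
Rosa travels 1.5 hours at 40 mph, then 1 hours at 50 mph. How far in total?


Leg 1 distance:
40 x 1.5 = 60 miles
Leg 2 distance:
50 x 1 = 50 miles
Total distance:
60 + 50 = 110 miles

110 miles


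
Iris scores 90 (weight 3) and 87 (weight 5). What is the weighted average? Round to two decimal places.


Weighted sum:
3 x 90 + 5 x 87 = 705
Total weight:
3 + 5 = 8
Weighted average:
705 / 8 = 88.125 ≈ 88.13

88.13


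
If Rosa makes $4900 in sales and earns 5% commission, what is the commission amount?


Convert rate to decimal:
5% = 0.05
Multiply by sales:
$4900 x 0.05 = $245

$245


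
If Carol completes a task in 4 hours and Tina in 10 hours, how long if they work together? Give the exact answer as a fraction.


Carol's rate: 1/4 of the job per hour
Tina's rate: 1/10 of the job per hour
Combined rate: 1/4 + 1/10 = 7/20 per hour
Time = 1 / (7/20) = 20/7 hours (≈ 2.86 hours)

20/7 hours


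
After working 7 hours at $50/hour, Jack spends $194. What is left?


Calculate earnings:
7 x $50 = $350
Subtract spending:
$350 - $194 = $156

$156


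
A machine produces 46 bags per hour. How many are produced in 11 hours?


Production rate: 46 bags per hour
Time: 11 hours
Total: 46 x 11 = 506 bags

506 bags


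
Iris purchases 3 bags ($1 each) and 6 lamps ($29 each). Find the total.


Cost of bags:
3 x $1 = $3
Cost of lamps:
6 x $29 = $174
Add both:
$3 + $174 = $177

$177


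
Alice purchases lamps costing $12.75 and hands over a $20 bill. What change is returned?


Start with the amount paid:
$20
Subtract the price:
$20 - $12.75 = $7.25

$7.25


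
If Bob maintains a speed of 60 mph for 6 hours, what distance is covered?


Use the formula: distance = speed x time
Speed = 60 mph, Time = 6 hours
60 x 6 = 360 miles

360 miles


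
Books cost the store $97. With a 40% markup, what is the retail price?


Calculate the markup amount:
40% of $97 = $38.80
Add to cost:
$97 + $38.80 = $135.80

$135.80


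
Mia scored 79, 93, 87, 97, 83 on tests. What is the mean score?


Add the scores:
79 + 93 + 87 + 97 + 83 = 439
Divide by the number of tests:
439 / 5 = 87.8

87.8


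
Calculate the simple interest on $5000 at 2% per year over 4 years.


Use the formula I = P x R x T / 100
P x R x T = 5000 x 2 x 4 = 40000
I = 40000 / 100 = $400

$400


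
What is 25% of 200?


Convert percentage to decimal:
25% = 0.25
Multiply:
200 x 0.25 = 50

50


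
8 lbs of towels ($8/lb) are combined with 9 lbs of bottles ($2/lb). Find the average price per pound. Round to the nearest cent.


Cost of towels:
8 x $8 = $64
Cost of bottles:
9 x $2 = $18
Total cost: $64 + $18 = $82
Total weight: 17 lbs
Average: $82 / 17 = $4.8235... ≈ $4.82/lb

$4.82/lb


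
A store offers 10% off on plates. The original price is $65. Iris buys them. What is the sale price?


Calculate the discount amount:
10% of $65 = $6.50
Subtract from original:
$65 - $6.50 = $58.50

$58.50


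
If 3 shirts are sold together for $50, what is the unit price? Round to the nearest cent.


Total cost: $50
Number of items: 3
Unit price: $50 / 3 = $16.6666... ≈ $16.67

$16.67


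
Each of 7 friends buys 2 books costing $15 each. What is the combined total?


Cost per person:
2 x $15 = $30
Group total:
7 x $30 = $210

$210


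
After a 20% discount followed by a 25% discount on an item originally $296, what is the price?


First discount:
20% of $296 = $59.20
Price after first discount:
$296 - $59.20 = $236.80
Second discount:
25% of $236.80 = $59.20
Final price:
$236.80 - $59.20 = $177.60

$177.60


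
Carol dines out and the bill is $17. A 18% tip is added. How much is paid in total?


Calculate the tip:
18% of $17 = $3.06
Add tip to meal cost:
$17 + $3.06 = $20.06

$20.06


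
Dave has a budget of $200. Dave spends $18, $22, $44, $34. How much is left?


Add up expenses:
$18 + $22 + $44 + $34 = $118
Subtract from budget:
$200 - $118 = $82

$82


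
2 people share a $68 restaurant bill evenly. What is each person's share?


Total bill: $68
Number of people: 2
Each pays: $68 / 2 = $34

$34


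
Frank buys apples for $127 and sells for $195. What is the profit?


Selling price = $195
Cost price = $127
Profit = selling price - cost price:
Profit = $195 - $127 = $68

$68


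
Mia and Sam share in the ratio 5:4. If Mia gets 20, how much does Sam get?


Find the multiplier:
20 / 5 = 4
Apply to Sam's share:
4 x 4 = 16

16


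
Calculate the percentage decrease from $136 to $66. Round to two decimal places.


Find the absolute change:
|66 - 136| = 70
Divide by original and multiply by 100:
70 / 136 x 100 = 51.4705...% ≈ 51.47%

51.47%


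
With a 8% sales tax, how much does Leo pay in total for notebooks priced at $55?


Calculate the tax:
8% of $55 = $4.40
Add tax to price:
$55 + $4.40 = $59.40

$59.40


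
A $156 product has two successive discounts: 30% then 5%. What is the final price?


First discount:
30% of $156 = $46.80
Price after first discount:
$156 - $46.80 = $109.20
Second discount:
5% of $109.20 = $5.46
Final price:
$109.20 - $5.46 = $103.74

$103.74


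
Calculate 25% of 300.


Convert percentage to decimal:
25% = 0.25
Multiply:
300 x 0.25 = 75

75


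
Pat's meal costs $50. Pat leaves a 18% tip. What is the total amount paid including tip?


Calculate the tip:
18% of $50 = $9
Add tip to meal cost:
$50 + $9 = $59

$59


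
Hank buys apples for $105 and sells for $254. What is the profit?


Selling price = $254
Cost price = $105
Profit = selling price - cost price:
Profit = $254 - $105 = $149

$149


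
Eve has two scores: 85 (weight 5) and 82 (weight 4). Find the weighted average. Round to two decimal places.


Weighted sum:
5 x 85 + 4 x 82 = 753
Total weight:
5 + 4 = 9
Weighted average:
753 / 9 = 83.6666... ≈ 83.67

83.67


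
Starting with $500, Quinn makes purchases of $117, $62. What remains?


Add up expenses:
$117 + $62 = $179
Subtract from budget:
$500 - $179 = $321

$321


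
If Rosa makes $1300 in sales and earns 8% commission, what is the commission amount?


Convert rate to decimal:
8% = 0.08
Multiply by sales:
$1300 x 0.08 = $104

$104


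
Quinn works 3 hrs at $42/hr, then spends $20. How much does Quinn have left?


Calculate earnings:
3 x $42 = $126
Subtract spending:
$126 - $20 = $106

$106


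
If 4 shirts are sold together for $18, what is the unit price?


Total cost: $18
Number of items: 4
Unit price: $18 / 4 = $4.50

$4.50


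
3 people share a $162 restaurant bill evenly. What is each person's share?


Total bill: $162
Number of people: 3
Each pays: $162 / 3 = $54

$54


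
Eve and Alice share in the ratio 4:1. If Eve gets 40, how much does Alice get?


Find the multiplier:
40 / 4 = 10
Apply to Alice's share:
1 x 10 = 10

10


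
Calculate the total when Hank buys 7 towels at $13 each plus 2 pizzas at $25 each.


Cost of towels:
7 x $13 = $91
Cost of pizzas:
2 x $25 = $50
Add both:
$91 + $50 = $141

$141


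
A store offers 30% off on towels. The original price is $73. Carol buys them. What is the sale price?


Calculate the discount amount:
30% of $73 = $21.90
Subtract from original:
$73 - $21.90 = $51.10

$51.10


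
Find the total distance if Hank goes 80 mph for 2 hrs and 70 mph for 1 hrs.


Leg 1 distance:
80 x 2 = 160 miles
Leg 2 distance:
70 x 1 = 70 miles
Total distance:
160 + 70 = 230 miles

230 miles


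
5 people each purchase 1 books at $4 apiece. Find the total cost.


Cost per person:
1 x $4 = $4
Group total:
5 x $4 = $20

$20


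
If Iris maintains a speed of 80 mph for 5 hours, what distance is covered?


Use the formula: distance = speed x time
Speed = 80 mph, Time = 5 hours
80 x 5 = 400 miles

400 miles


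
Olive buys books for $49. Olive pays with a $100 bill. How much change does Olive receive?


Start with the amount paid:
$100
Subtract the price:
$100 - $49 = $51

$51


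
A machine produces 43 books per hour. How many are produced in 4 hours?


Production rate: 43 books per hour
Time: 4 hours
Total: 43 x 4 = 172 books

172 books


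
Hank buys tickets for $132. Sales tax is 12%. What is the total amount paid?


Calculate the tax:
12% of $132 = $15.84
Add tax to price:
$132 + $15.84 = $147.84

$147.84


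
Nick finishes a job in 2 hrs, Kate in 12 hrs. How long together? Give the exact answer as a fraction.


Nick's rate: 1/2 of the job per hour
Kate's rate: 1/12 of the job per hour
Combined rate: 1/2 + 1/12 = 7/12 per hour
Time = 1 / (7/12) = 12/7 hours (≈ 1.71 hours)

12/7 hours


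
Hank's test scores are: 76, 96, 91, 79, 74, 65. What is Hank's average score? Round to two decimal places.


Add the scores:
76 + 96 + 91 + 79 + 74 + 65 = 481
Divide by the number of tests:
481 / 6 = 80.1666... ≈ 80.17

80.17


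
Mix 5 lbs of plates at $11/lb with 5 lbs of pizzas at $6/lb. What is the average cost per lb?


Cost of plates:
5 x $11 = $55
Cost of pizzas:
5 x $6 = $30
Total cost: $55 + $30 = $85
Total weight: 10 lbs
Average: $85 / 10 = $8.50/lb

$8.50/lb


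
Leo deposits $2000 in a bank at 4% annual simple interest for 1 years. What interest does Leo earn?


Use the formula I = P x R x T / 100
P x R x T = 2000 x 4 x 1 = 8000
I = 8000 / 100 = $80

$80


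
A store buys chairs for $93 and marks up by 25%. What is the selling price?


Calculate the markup amount:
25% of $93 = $23.25
Add to cost:
$93 + $23.25 = $116.25

$116.25


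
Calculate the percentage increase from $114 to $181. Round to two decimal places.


Find the absolute change:
|181 - 114| = 67
Divide by original and multiply by 100:
67 / 114 x 100 = 58.7719...% ≈ 58.77%

58.77%


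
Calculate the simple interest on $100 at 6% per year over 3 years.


Use the formula I = P x R x T / 100
P x R x T = 100 x 6 x 3 = 1800
I = 1800 / 100 = $18

$18


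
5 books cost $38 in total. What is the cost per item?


Total cost: $38
Number of items: 5
Unit price: $38 / 5 = $7.60

$7.60


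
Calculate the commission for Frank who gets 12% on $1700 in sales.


Convert rate to decimal:
12% = 0.12
Multiply by sales:
$1700 x 0.12 = $204

$204


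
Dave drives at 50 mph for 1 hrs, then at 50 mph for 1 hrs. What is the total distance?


Leg 1 distance:
50 x 1 = 50 miles
Leg 2 distance:
50 x 1 = 50 miles
Total distance:
50 + 50 = 100 miles

100 miles


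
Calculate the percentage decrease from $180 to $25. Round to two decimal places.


Find the absolute change:
|25 - 180| = 155
Divide by original and multiply by 100:
155 / 180 x 100 = 86.1111...% ≈ 86.11%

86.11%


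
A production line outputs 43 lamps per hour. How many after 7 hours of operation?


Production rate: 43 lamps per hour
Time: 7 hours
Total: 43 x 7 = 301 lamps

301 lamps


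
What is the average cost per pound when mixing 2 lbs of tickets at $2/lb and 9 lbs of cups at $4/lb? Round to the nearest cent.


Cost of tickets:
2 x $2 = $4
Cost of cups:
9 x $4 = $36
Total cost: $4 + $36 = $40
Total weight: 11 lbs
Average: $40 / 11 = $3.6363... ≈ $3.64/lb

$3.64/lb


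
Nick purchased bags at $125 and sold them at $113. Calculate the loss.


Selling price = $113
Cost price = $125
Loss = cost price - selling price:
Loss = $125 - $113 = $12

$12


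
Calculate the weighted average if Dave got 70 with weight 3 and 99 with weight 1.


Weighted sum:
3 x 70 + 1 x 99 = 309
Total weight:
3 + 1 = 4
Weighted average:
309 / 4 = 77.25

77.25


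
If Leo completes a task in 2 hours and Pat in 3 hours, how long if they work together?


Leo's rate: 1/2 of the job per hour
Pat's rate: 1/3 of the job per hour
Combined rate: 1/2 + 1/3 = 5/6 per hour
Time = 1 / (5/6) = 6/5 = 1.2 hours

1.2 hours


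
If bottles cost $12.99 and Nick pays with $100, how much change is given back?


Start with the amount paid:
$100
Subtract the price:
$100 - $12.99 = $87.01

$87.01


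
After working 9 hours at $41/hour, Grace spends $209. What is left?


Calculate earnings:
9 x $41 = $369
Subtract spending:
$369 - $209 = $160

$160


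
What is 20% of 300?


Convert percentage to decimal:
20% = 0.2
Multiply:
300 x 0.2 = 60

60


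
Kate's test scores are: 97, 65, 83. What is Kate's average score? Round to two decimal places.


Add the scores:
97 + 65 + 83 = 245
Divide by the number of tests:
245 / 3 = 81.6666... ≈ 81.67

81.67


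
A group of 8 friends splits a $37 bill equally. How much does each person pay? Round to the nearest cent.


Total bill: $37
Number of people: 8
Each pays: $37 / 8 = $4.625 ≈ $4.63

$4.63


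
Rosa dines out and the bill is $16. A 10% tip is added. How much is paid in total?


Calculate the tip:
10% of $16 = $1.60
Add tip to meal cost:
$16 + $1.60 = $17.60

$17.60


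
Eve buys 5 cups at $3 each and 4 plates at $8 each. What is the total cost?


Cost of cups:
5 x $3 = $15
Cost of plates:
4 x $8 = $32
Add both:
$15 + $32 = $47

$47


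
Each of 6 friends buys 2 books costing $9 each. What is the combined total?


Cost per person:
2 x $9 = $18
Group total:
6 x $18 = $108

$108


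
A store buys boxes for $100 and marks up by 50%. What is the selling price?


Calculate the markup amount:
50% of $100 = $50
Add to cost:
$100 + $50 = $150

$150


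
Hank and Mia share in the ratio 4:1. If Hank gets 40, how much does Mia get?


Find the multiplier:
40 / 4 = 10
Apply to Mia's share:
1 x 10 = 10

10


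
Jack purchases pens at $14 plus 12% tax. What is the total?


Calculate the tax:
12% of $14 = $1.68
Add tax to price:
$14 + $1.68 = $15.68

$15.68


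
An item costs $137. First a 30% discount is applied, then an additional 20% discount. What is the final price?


First discount:
30% of $137 = $41.10
Price after first discount:
$137 - $41.10 = $95.90
Second discount:
20% of $95.90 = $19.18
Final price:
$95.90 - $19.18 = $76.72

$76.72


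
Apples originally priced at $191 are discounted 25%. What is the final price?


Calculate the discount amount:
25% of $191 = $47.75
Subtract from original:
$191 - $47.75 = $143.25

$143.25


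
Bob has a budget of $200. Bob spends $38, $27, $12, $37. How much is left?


Add up expenses:
$38 + $27 + $12 + $37 = $114
Subtract from budget:
$200 - $114 = $86

$86


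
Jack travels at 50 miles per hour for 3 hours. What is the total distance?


Use the formula: distance = speed x time
Speed = 50 mph, Time = 3 hours
50 x 3 = 150 miles

150 miles


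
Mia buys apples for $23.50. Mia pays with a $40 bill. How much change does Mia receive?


Start with the amount paid:
$40
Subtract the price:
$40 - $23.50 = $16.50

$16.50


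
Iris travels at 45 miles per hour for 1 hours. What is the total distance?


Use the formula: distance = speed x time
Speed = 45 mph, Time = 1 hours
45 x 1 = 45 miles

45 miles


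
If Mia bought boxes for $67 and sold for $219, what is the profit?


Selling price = $219
Cost price = $67
Profit = selling price - cost price:
Profit = $219 - $67 = $152

$152


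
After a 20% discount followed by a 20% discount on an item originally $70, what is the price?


First discount:
20% of $70 = $14
Price after first discount:
$70 - $14 = $56
Second discount:
20% of $56 = $11.20
Final price:
$56 - $11.20 = $44.80

$44.80


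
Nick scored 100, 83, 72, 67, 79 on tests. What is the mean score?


Add the scores:
100 + 83 + 72 + 67 + 79 = 401
Divide by the number of tests:
401 / 5 = 80.2

80.2


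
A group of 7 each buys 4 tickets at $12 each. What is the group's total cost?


Cost per person:
4 x $12 = $48
Group total:
7 x $48 = $336

$336


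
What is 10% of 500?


Convert percentage to decimal:
10% = 0.1
Multiply:
500 x 0.1 = 50

50


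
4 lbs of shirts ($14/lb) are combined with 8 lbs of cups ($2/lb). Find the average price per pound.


Cost of shirts:
4 x $14 = $56
Cost of cups:
8 x $2 = $16
Total cost: $56 + $16 = $72
Total weight: 12 lbs
Average: $72 / 12 = $6/lb

$6/lb


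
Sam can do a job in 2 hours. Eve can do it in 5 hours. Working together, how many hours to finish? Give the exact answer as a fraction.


Sam's rate: 1/2 of the job per hour
Eve's rate: 1/5 of the job per hour
Combined rate: 1/2 + 1/5 = 7/10 per hour
Time = 1 / (7/10) = 10/7 hours (≈ 1.43 hours)

10/7 hours


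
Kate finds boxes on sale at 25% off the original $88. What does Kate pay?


Calculate the discount amount:
25% of $88 = $22
Subtract from original:
$88 - $22 = $66

$66


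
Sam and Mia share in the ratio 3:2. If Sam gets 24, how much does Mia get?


Find the multiplier:
24 / 3 = 8
Apply to Mia's share:
2 x 8 = 16

16


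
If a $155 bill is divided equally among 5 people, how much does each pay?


Total bill: $155
Number of people: 5
Each pays: $155 / 5 = $31

$31


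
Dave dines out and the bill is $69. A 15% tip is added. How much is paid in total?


Calculate the tip:
15% of $69 = $10.35
Add tip to meal cost:
$69 + $10.35 = $79.35

$79.35


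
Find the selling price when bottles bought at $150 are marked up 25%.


Calculate the markup amount:
25% of $150 = $37.50
Add to cost:
$150 + $37.50 = $187.50

$187.50


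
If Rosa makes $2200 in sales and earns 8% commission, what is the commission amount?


Convert rate to decimal:
8% = 0.08
Multiply by sales:
$2200 x 0.08 = $176

$176


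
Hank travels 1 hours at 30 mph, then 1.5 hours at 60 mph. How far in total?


Leg 1 distance:
30 x 1 = 30 miles
Leg 2 distance:
60 x 1.5 = 90 miles
Total distance:
30 + 90 = 120 miles

120 miles


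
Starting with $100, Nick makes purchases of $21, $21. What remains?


Add up expenses:
$21 + $21 = $42
Subtract from budget:
$100 - $42 = $58

$58


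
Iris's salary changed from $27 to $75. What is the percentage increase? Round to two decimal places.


Find the absolute change:
|75 - 27| = 48
Divide by original and multiply by 100:
48 / 27 x 100 = 177.7777...% ≈ 177.78%

177.78%


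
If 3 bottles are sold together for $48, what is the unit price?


Total cost: $48
Number of items: 3
Unit price: $48 / 3 = $16

$16


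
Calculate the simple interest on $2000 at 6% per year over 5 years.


Use the formula I = P x R x T / 100
P x R x T = 2000 x 6 x 5 = 60000
I = 60000 / 100 = $600

$600


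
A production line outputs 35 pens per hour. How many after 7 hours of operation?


Production rate: 35 pens per hour
Time: 7 hours
Total: 35 x 7 = 245 pens

245 pens


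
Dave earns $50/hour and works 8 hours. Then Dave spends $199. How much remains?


Calculate earnings:
8 x $50 = $400
Subtract spending:
$400 - $199 = $201

$201


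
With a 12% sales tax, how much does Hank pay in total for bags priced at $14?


Calculate the tax:
12% of $14 = $1.68
Add tax to price:
$14 + $1.68 = $15.68

$15.68


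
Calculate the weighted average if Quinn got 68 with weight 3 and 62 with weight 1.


Weighted sum:
3 x 68 + 1 x 62 = 266
Total weight:
3 + 1 = 4
Weighted average:
266 / 4 = 66.5

66.5


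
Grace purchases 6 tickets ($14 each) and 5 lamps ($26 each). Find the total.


Cost of tickets:
6 x $14 = $84
Cost of lamps:
5 x $26 = $130
Add both:
$84 + $130 = $214

$214


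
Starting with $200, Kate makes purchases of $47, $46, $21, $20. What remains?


Add up expenses:
$47 + $46 + $21 + $20 = $134
Subtract from budget:
$200 - $134 = $66

$66


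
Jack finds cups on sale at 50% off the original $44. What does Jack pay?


Calculate the discount amount:
50% of $44 = $22
Subtract from original:
$44 - $22 = $22

$22


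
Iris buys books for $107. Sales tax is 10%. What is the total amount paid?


Calculate the tax:
10% of $107 = $10.70
Add tax to price:
$107 + $10.70 = $117.70

$117.70


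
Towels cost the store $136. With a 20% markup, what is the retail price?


Calculate the markup amount:
20% of $136 = $27.20
Add to cost:
$136 + $27.20 = $163.20

$163.20


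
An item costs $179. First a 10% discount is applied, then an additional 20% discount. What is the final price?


First discount:
10% of $179 = $17.90
Price after first discount:
$179 - $17.90 = $161.10
Second discount:
20% of $161.10 = $32.22
Final price:
$161.10 - $32.22 = $128.88

$128.88


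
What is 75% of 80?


Convert percentage to decimal:
75% = 0.75
Multiply:
80 x 0.75 = 60

60


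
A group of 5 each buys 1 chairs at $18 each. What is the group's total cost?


Cost per person:
1 x $18 = $18
Group total:
5 x $18 = $90

$90


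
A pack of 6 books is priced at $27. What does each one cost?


Total cost: $27
Number of items: 6
Unit price: $27 / 6 = $4.50

$4.50


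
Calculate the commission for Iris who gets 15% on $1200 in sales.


Convert rate to decimal:
15% = 0.15
Multiply by sales:
$1200 x 0.15 = $180

$180


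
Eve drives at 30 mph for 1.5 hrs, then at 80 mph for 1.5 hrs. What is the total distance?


Leg 1 distance:
30 x 1.5 = 45 miles
Leg 2 distance:
80 x 1.5 = 120 miles
Total distance:
45 + 120 = 165 miles

165 miles


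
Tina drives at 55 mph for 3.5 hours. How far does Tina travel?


Use the formula: distance = speed x time
Speed = 55 mph, Time = 3.5 hours
55 x 3.5 = 192.5 miles

192.5 miles


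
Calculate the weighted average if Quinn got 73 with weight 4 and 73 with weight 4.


Weighted sum:
4 x 73 + 4 x 73 = 584
Total weight:
4 + 4 = 8
Weighted average:
584 / 8 = 73

73


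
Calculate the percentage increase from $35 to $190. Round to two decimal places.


Find the absolute change:
|190 - 35| = 155
Divide by original and multiply by 100:
155 / 35 x 100 = 442.8571...% ≈ 442.86%

442.86%


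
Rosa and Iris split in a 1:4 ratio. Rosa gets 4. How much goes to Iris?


Find the multiplier:
4 / 1 = 4
Apply to Iris's share:
4 x 4 = 16

16


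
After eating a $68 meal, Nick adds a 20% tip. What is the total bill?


Calculate the tip:
20% of $68 = $13.60
Add tip to meal cost:
$68 + $13.60 = $81.60

$81.60


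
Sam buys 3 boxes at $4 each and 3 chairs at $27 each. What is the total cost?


Cost of boxes:
3 x $4 = $12
Cost of chairs:
3 x $27 = $81
Add both:
$12 + $81 = $93

$93


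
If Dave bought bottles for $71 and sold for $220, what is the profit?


Selling price = $220
Cost price = $71
Profit = selling price - cost price:
Profit = $220 - $71 = $149

$149


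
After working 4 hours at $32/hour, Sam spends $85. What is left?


Calculate earnings:
4 x $32 = $128
Subtract spending:
$128 - $85 = $43

$43


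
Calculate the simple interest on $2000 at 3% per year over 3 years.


Use the formula I = P x R x T / 100
P x R x T = 2000 x 3 x 3 = 18000
I = 18000 / 100 = $180

$180


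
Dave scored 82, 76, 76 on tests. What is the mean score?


Add the scores:
82 + 76 + 76 = 234
Divide by the number of tests:
234 / 3 = 78

78


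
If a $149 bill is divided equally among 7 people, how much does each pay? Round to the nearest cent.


Total bill: $149
Number of people: 7
Each pays: $149 / 7 = $21.2857... ≈ $21.29

$21.29


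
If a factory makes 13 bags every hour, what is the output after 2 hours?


Production rate: 13 bags per hour
Time: 2 hours
Total: 13 x 2 = 26 bags

26 bags


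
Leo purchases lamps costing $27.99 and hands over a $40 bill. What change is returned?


Start with the amount paid:
$40
Subtract the price:
$40 - $27.99 = $12.01

$12.01


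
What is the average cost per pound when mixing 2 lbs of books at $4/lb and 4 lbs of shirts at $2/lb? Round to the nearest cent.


Cost of books:
2 x $4 = $8
Cost of shirts:
4 x $2 = $8
Total cost: $8 + $8 = $16
Total weight: 6 lbs
Average: $16 / 6 = $2.6666... ≈ $2.67/lb

$2.67/lb


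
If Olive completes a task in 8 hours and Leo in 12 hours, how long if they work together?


Olive's rate: 1/8 of the job per hour
Leo's rate: 1/12 of the job per hour
Combined rate: 1/8 + 1/12 = 5/24 per hour
Time = 1 / (5/24) = 24/5 = 4.8 hours

4.8 hours


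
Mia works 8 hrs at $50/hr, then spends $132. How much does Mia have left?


Calculate earnings:
8 x $50 = $400
Subtract spending:
$400 - $132 = $268

$268


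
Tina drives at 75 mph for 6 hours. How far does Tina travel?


Use the formula: distance = speed x time
Speed = 75 mph, Time = 6 hours
75 x 6 = 450 miles

450 miles


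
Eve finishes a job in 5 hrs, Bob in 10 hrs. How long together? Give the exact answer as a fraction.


Eve's rate: 1/5 of the job per hour
Bob's rate: 1/10 of the job per hour
Combined rate: 1/5 + 1/10 = 3/10 per hour
Time = 1 / (3/10) = 10/3 hours (≈ 3.33 hours)

10/3 hours


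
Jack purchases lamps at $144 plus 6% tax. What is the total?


Calculate the tax:
6% of $144 = $8.64
Add tax to price:
$144 + $8.64 = $152.64

$152.64


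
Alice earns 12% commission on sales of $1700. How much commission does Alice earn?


Convert rate to decimal:
12% = 0.12
Multiply by sales:
$1700 x 0.12 = $204

$204


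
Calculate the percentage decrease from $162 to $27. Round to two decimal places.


Find the absolute change:
|27 - 162| = 135
Divide by original and multiply by 100:
135 / 162 x 100 = 83.3333...% ≈ 83.33%

83.33%


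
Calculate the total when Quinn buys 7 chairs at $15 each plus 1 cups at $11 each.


Cost of chairs:
7 x $15 = $105
Cost of cups:
1 x $11 = $11
Add both:
$105 + $11 = $116

$116


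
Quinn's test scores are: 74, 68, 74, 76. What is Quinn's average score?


Add the scores:
74 + 68 + 74 + 76 = 292
Divide by the number of tests:
292 / 4 = 73

73


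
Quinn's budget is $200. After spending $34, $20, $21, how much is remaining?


Add up expenses:
$34 + $20 + $21 = $75
Subtract from budget:
$200 - $75 = $125

$125


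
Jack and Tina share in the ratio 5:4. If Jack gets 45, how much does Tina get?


Find the multiplier:
45 / 5 = 9
Apply to Tina's share:
4 x 9 = 36

36


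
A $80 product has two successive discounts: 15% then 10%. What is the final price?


First discount:
15% of $80 = $12
Price after first discount:
$80 - $12 = $68
Second discount:
10% of $68 = $6.80
Final price:
$68 - $6.80 = $61.20

$61.20


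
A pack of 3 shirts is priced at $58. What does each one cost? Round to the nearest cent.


Total cost: $58
Number of items: 3
Unit price: $58 / 3 = $19.3333... ≈ $19.33

$19.33


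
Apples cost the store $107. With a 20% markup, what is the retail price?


Calculate the markup amount:
20% of $107 = $21.40
Add to cost:
$107 + $21.40 = $128.40

$128.40


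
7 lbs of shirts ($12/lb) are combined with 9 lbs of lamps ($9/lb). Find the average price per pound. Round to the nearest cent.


Cost of shirts:
7 x $12 = $84
Cost of lamps:
9 x $9 = $81
Total cost: $84 + $81 = $165
Total weight: 16 lbs
Average: $165 / 16 = $10.3125 ≈ $10.31/lb

$10.31/lb


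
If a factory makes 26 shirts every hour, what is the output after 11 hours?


Production rate: 26 shirts per hour
Time: 11 hours
Total: 26 x 11 = 286 shirts

286 shirts


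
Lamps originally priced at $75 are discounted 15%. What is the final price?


Calculate the discount amount:
15% of $75 = $11.25
Subtract from original:
$75 - $11.25 = $63.75

$63.75


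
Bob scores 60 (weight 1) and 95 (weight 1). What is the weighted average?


Weighted sum:
1 x 60 + 1 x 95 = 155
Total weight:
1 + 1 = 2
Weighted average:
155 / 2 = 77.5

77.5


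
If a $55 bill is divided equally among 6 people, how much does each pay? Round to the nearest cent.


Total bill: $55
Number of people: 6
Each pays: $55 / 6 = $9.1666... ≈ $9.17

$9.17


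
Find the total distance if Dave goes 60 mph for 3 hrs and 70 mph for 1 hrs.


Leg 1 distance:
60 x 3 = 180 miles
Leg 2 distance:
70 x 1 = 70 miles
Total distance:
180 + 70 = 250 miles

250 miles


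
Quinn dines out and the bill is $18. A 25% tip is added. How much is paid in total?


Calculate the tip:
25% of $18 = $4.50
Add tip to meal cost:
$18 + $4.50 = $22.50

$22.50


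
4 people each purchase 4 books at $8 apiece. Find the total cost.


Cost per person:
4 x $8 = $32
Group total:
4 x $32 = $128

$128


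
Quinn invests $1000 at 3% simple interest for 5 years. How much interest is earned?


Use the formula I = P x R x T / 100
P x R x T = 1000 x 3 x 5 = 15000
I = 15000 / 100 = $150

$150


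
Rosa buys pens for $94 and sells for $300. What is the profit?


Selling price = $300
Cost price = $94
Profit = selling price - cost price:
Profit = $300 - $94 = $206

$206


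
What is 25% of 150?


Convert percentage to decimal:
25% = 0.25
Multiply:
150 x 0.25 = 37.5

37.5


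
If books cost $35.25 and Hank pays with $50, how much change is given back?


Start with the amount paid:
$50
Subtract the price:
$50 - $35.25 = $14.75

$14.75


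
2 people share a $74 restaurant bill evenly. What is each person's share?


Total bill: $74
Number of people: 2
Each pays: $74 / 2 = $37

$37


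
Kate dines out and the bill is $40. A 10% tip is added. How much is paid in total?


Calculate the tip:
10% of $40 = $4
Add tip to meal cost:
$40 + $4 = $44

$44


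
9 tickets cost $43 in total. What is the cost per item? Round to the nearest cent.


Total cost: $43
Number of items: 9
Unit price: $43 / 9 = $4.7777... ≈ $4.78

$4.78


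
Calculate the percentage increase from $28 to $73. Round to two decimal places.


Find the absolute change:
|73 - 28| = 45
Divide by original and multiply by 100:
45 / 28 x 100 = 160.7142...% ≈ 160.71%

160.71%


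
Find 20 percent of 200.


Convert percentage to decimal:
20% = 0.2
Multiply:
200 x 0.2 = 40

40


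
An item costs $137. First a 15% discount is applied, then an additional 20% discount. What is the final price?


First discount:
15% of $137 = $20.55
Price after first discount:
$137 - $20.55 = $116.45
Second discount:
20% of $116.45 = $23.29
Final price:
$116.45 - $23.29 = $93.16

$93.16


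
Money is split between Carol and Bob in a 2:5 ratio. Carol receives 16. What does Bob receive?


Find the multiplier:
16 / 2 = 8
Apply to Bob's share:
5 x 8 = 40

40


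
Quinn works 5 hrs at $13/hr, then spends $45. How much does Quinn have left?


Calculate earnings:
5 x $13 = $65
Subtract spending:
$65 - $45 = $20

$20


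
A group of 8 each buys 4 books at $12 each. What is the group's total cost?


Cost per person:
4 x $12 = $48
Group total:
8 x $48 = $384

$384


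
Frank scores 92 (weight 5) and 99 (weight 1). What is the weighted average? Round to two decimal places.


Weighted sum:
5 x 92 + 1 x 99 = 559
Total weight:
5 + 1 = 6
Weighted average:
559 / 6 = 93.1666... ≈ 93.17

93.17


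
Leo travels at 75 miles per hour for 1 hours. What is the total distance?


Use the formula: distance = speed x time
Speed = 75 mph, Time = 1 hours
75 x 1 = 75 miles

75 miles


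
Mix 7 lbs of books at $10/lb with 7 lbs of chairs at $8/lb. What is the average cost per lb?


Cost of books:
7 x $10 = $70
Cost of chairs:
7 x $8 = $56
Total cost: $70 + $56 = $126
Total weight: 14 lbs
Average: $126 / 14 = $9/lb

$9/lb


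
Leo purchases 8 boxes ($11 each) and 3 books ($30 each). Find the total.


Cost of boxes:
8 x $11 = $88
Cost of books:
3 x $30 = $90
Add both:
$88 + $90 = $178

$178


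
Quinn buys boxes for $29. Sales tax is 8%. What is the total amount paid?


Calculate the tax:
8% of $29 = $2.32
Add tax to price:
$29 + $2.32 = $31.32

$31.32


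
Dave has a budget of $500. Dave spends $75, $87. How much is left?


Add up expenses:
$75 + $87 = $162
Subtract from budget:
$500 - $162 = $338

$338


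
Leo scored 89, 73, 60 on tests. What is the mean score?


Add the scores:
89 + 73 + 60 = 222
Divide by the number of tests:
222 / 3 = 74

74


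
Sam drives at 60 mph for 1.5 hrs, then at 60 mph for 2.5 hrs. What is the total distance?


Leg 1 distance:
60 x 1.5 = 90 miles
Leg 2 distance:
60 x 2.5 = 150 miles
Total distance:
90 + 150 = 240 miles

240 miles


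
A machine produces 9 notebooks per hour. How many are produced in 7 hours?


Production rate: 9 notebooks per hour
Time: 7 hours
Total: 9 x 7 = 63 notebooks

63 notebooks


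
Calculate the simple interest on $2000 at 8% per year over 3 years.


Use the formula I = P x R x T / 100
P x R x T = 2000 x 8 x 3 = 48000
I = 48000 / 100 = $480

$480


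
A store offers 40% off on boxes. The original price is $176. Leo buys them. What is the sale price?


Calculate the discount amount:
40% of $176 = $70.40
Subtract from original:
$176 - $70.40 = $105.60

$105.60
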